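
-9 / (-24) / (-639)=-1 / 1704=-0.00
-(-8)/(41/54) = 432/41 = 10.54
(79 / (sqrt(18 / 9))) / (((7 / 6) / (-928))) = -219936 * sqrt(2) / 7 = -44433.78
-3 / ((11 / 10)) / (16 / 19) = -285 / 88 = -3.24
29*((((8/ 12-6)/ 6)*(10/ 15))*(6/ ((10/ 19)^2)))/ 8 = -46.53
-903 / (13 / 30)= -27090 / 13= -2083.85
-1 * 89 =-89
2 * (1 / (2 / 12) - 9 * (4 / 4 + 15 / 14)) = -177 / 7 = -25.29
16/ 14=8/ 7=1.14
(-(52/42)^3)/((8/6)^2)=-2197/2058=-1.07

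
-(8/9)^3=-512/729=-0.70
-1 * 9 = -9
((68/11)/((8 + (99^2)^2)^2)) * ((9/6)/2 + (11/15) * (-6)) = -1241/507509666467808455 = -0.00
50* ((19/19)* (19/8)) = 475/4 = 118.75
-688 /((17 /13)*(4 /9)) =-20124 /17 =-1183.76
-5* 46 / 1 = -230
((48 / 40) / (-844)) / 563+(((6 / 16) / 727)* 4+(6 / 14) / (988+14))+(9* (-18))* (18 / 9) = -324.00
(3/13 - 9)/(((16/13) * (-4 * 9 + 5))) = 57/248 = 0.23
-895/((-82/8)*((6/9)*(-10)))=-537/41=-13.10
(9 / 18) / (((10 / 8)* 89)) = 2 / 445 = 0.00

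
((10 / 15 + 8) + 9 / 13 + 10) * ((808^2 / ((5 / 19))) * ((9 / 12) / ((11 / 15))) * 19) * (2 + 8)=1334560106400 / 143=9332588156.64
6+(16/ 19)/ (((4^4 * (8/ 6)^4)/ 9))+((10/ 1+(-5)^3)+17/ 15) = -125908297/ 1167360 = -107.86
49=49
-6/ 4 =-3/ 2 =-1.50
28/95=0.29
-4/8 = -1/2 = -0.50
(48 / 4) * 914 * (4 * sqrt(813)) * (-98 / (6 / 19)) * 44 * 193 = -115618104448 * sqrt(813) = -3296636916602.86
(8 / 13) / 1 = 8 / 13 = 0.62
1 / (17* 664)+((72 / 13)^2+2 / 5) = 296401149 / 9538360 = 31.07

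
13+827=840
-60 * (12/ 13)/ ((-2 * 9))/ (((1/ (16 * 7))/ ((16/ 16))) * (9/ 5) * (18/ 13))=11200/ 81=138.27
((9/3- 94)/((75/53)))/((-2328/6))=4823/29100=0.17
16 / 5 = 3.20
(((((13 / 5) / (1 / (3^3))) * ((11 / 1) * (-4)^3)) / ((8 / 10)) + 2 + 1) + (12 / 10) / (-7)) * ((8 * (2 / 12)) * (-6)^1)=17296488 / 35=494185.37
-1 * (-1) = 1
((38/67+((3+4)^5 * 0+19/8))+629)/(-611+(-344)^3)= -338721/21819592520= -0.00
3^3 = 27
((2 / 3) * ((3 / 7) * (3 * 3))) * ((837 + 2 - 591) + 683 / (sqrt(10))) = 6147 * sqrt(10) / 35 + 4464 / 7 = 1193.10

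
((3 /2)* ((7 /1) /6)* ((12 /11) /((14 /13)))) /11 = 39 /242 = 0.16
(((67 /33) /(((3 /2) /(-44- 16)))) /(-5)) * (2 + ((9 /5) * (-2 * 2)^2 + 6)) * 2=197248 /165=1195.44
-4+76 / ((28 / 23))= 409 / 7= 58.43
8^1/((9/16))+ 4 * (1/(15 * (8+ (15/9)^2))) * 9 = 63052/4365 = 14.44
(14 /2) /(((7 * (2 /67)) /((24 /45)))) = 17.87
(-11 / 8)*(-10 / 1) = 13.75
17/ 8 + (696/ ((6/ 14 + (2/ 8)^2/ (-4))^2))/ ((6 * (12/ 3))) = 47145153/ 273800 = 172.19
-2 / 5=-0.40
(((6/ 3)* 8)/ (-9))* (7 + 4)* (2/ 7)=-5.59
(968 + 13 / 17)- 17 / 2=32649 / 34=960.26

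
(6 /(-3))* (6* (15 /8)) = -45 /2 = -22.50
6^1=6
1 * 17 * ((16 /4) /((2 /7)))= 238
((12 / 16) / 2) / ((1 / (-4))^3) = -24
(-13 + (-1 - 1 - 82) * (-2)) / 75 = 31 / 15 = 2.07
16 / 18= 8 / 9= 0.89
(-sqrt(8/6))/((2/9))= -3 * sqrt(3)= -5.20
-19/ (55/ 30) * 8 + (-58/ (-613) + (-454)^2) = 1389281770/ 6743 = 206033.19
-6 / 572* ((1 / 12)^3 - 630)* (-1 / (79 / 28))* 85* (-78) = 647740205 / 41712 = 15528.87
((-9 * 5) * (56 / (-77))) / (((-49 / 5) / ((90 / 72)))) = -2250 / 539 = -4.17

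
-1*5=-5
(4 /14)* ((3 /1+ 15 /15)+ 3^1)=2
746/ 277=2.69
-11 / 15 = -0.73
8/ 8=1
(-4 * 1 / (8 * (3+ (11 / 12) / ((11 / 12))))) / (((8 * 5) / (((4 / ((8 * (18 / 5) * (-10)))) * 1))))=1 / 23040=0.00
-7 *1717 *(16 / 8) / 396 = -12019 / 198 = -60.70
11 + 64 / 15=229 / 15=15.27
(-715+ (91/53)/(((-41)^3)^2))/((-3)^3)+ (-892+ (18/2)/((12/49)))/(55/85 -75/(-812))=-78411904644628192613/69381053316666297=-1130.16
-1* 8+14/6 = -17/3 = -5.67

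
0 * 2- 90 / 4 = -22.50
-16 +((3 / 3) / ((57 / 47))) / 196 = -16.00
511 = 511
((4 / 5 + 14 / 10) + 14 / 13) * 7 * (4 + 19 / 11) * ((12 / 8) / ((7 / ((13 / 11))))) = 40257 / 1210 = 33.27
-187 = -187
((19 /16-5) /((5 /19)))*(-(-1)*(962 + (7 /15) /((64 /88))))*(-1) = 133884203 /9600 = 13946.27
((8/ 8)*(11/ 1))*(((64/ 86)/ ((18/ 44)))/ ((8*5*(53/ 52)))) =50336/ 102555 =0.49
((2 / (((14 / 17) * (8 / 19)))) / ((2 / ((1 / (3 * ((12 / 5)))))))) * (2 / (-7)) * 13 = -20995 / 14112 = -1.49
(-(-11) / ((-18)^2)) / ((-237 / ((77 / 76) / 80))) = -847 / 466871040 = -0.00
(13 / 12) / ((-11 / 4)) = -13 / 33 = -0.39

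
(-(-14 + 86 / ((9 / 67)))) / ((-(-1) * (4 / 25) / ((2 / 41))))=-70450 / 369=-190.92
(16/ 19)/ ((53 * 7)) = 16/ 7049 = 0.00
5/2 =2.50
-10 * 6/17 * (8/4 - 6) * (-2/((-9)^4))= -0.00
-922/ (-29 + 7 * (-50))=922/ 379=2.43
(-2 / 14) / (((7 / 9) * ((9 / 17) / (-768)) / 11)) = 143616 / 49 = 2930.94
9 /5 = 1.80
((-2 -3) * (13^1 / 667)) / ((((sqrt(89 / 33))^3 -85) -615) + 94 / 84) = 37417380 * sqrt(2937) / 2294630122899271 + 319973824170 / 2294630122899271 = 0.00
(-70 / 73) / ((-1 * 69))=70 / 5037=0.01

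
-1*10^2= -100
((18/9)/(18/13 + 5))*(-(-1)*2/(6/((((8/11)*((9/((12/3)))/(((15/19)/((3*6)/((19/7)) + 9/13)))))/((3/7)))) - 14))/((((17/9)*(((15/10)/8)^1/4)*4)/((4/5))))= -42142464/411863845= -0.10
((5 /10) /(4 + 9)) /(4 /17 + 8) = 17 /3640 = 0.00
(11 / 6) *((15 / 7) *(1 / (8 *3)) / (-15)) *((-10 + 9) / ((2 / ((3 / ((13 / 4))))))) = 11 / 2184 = 0.01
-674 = -674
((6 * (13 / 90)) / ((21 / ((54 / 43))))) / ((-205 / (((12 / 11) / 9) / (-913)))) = 104 / 3098516575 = 0.00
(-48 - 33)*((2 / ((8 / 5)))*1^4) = -405 / 4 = -101.25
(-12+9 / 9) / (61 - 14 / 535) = -5885 / 32621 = -0.18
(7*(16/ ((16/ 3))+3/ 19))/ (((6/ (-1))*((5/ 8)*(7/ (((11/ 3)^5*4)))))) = -10307264/ 4617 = -2232.46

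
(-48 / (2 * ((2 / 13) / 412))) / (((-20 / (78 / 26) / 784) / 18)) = 680254848 / 5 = 136050969.60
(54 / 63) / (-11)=-6 / 77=-0.08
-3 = -3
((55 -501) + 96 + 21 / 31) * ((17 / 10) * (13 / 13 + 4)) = -184093 / 62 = -2969.24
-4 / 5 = -0.80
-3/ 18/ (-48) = 1/ 288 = 0.00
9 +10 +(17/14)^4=813425/38416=21.17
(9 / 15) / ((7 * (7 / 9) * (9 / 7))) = 3 / 35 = 0.09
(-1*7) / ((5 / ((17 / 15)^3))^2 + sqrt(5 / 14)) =-134721578476406250 / 226473469071363989 + 4078355660608327*sqrt(70) / 1132367345356819945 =-0.56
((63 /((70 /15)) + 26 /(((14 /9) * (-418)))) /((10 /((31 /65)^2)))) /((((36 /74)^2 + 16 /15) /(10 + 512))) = 5071289852781 /41358241925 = 122.62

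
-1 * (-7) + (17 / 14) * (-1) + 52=809 / 14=57.79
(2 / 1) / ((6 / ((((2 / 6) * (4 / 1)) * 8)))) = 32 / 9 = 3.56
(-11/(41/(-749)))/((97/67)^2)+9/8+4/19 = 5700011499/58636888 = 97.21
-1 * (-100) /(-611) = -100 /611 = -0.16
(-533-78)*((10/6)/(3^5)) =-3055/729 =-4.19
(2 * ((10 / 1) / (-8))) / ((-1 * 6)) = 5 / 12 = 0.42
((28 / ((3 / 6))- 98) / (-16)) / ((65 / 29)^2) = 17661 / 33800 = 0.52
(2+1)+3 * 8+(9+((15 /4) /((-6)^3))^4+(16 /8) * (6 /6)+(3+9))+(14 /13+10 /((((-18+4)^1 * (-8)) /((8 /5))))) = 32066315017771 /626053349376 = 51.22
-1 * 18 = -18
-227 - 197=-424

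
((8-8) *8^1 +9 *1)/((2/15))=135/2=67.50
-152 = -152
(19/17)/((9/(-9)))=-19/17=-1.12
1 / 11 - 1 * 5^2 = -274 / 11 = -24.91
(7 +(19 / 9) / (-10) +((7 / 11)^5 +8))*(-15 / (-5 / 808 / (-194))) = -16919145546136 / 2415765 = -7003638.83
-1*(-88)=88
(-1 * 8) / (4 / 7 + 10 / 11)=-308 / 57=-5.40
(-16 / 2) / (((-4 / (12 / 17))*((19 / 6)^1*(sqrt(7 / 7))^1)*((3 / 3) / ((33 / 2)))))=2376 / 323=7.36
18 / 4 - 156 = -303 / 2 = -151.50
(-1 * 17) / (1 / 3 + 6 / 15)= -255 / 11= -23.18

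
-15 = -15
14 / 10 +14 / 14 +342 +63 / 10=3507 / 10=350.70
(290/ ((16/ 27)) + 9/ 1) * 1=3987/ 8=498.38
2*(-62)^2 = 7688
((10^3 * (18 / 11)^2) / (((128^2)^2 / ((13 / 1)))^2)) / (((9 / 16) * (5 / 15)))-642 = -10932769570418019321 / 17029236090994688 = -642.00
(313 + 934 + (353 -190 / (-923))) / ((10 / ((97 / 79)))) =14326803 / 72917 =196.48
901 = 901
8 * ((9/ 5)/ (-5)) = -72/ 25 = -2.88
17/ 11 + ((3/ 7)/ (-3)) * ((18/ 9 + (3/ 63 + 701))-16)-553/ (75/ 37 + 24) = -61171568/ 519057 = -117.85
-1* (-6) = 6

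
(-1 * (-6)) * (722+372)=6564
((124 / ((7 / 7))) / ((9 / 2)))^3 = 15252992 / 729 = 20923.17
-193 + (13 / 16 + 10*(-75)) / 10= -42867 / 160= -267.92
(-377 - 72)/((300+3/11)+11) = -4939/3424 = -1.44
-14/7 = -2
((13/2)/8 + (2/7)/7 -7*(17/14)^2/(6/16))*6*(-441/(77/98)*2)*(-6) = -11855781/11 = -1077798.27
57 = 57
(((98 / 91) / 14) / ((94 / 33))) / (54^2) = 11 / 1187784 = 0.00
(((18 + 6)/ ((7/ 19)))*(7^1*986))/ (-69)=-149872/ 23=-6516.17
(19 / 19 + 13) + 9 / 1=23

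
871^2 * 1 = 758641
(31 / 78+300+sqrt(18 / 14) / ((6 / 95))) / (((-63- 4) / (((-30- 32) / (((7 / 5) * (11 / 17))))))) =250325 * sqrt(7) / 36113+61740685 / 201201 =325.20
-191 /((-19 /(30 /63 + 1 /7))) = 2483 /399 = 6.22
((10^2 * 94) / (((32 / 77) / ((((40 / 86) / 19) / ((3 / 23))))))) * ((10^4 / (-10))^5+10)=-3468208333333298651250 / 817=-4245053039575640944.00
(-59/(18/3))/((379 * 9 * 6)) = -59/122796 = -0.00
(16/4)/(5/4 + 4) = 16/21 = 0.76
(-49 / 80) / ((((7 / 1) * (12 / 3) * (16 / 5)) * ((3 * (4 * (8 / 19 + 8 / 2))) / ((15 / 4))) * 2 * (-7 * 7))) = 95 / 19267584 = 0.00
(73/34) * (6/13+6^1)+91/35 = 18203/1105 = 16.47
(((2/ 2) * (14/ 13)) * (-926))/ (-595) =1.68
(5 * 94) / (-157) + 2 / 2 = -313 / 157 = -1.99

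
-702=-702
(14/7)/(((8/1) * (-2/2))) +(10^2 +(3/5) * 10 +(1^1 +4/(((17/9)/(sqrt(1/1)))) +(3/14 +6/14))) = 52127/476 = 109.51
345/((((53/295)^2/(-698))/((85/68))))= -52391225625/5618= -9325600.86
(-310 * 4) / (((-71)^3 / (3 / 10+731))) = 12772 / 5041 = 2.53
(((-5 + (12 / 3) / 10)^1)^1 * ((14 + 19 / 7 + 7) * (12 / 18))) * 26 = -198536 / 105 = -1890.82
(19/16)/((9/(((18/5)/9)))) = 19/360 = 0.05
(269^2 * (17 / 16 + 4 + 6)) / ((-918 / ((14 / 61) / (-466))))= 0.43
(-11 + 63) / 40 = 13 / 10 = 1.30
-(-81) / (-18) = -9 / 2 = -4.50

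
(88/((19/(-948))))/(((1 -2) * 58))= 41712/551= 75.70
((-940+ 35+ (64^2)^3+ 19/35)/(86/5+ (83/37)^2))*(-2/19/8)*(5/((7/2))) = -58101444.85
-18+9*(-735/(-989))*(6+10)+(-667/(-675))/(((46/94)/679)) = 974722403/667575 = 1460.09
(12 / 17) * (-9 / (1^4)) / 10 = -0.64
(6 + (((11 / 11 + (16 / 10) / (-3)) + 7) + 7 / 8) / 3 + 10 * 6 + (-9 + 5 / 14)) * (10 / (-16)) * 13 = -1970111 / 4032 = -488.62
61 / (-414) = -61 / 414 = -0.15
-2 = -2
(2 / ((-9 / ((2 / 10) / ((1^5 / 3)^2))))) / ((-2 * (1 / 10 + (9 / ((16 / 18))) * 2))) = 4 / 407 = 0.01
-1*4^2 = -16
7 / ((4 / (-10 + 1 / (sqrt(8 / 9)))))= -35 / 2 + 21 * sqrt(2) / 16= -15.64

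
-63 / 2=-31.50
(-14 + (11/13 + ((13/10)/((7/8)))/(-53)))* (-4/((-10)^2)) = 317881/602875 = 0.53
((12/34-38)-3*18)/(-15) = 1558/255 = 6.11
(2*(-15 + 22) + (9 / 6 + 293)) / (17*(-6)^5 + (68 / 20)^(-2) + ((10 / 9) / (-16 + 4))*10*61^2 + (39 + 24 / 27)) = -4814451 / 2116132946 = -0.00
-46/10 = -23/5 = -4.60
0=0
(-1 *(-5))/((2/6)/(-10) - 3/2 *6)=-150/271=-0.55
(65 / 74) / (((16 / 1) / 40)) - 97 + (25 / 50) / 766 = -1343459 / 14171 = -94.80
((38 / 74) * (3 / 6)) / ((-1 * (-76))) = 1 / 296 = 0.00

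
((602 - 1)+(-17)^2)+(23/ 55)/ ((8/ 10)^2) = 156755/ 176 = 890.65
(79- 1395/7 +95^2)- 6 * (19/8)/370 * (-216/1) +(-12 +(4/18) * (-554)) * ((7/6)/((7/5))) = 307707406/34965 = 8800.44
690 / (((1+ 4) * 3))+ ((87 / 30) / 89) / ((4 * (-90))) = 14738371 / 320400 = 46.00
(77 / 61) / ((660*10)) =7 / 36600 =0.00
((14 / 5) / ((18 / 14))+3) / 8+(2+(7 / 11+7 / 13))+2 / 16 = 101597 / 25740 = 3.95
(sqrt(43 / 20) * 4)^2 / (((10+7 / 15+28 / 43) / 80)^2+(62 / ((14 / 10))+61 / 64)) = 641144448000 / 843517830187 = 0.76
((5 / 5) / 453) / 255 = 1 / 115515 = 0.00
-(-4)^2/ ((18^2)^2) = -1/ 6561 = -0.00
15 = 15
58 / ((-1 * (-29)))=2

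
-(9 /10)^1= -9 /10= -0.90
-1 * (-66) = 66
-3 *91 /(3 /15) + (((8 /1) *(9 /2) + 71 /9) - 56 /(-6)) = -1311.78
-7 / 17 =-0.41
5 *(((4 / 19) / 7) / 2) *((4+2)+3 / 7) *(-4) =-1800 / 931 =-1.93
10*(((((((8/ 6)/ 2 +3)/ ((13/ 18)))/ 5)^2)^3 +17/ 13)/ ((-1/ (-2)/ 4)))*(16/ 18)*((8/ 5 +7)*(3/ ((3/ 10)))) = 1995515413776128/ 135754003125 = 14699.50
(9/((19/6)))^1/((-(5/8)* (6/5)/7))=-504/19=-26.53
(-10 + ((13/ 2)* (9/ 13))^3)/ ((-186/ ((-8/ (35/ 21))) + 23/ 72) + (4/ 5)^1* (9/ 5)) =146025/ 72917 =2.00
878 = 878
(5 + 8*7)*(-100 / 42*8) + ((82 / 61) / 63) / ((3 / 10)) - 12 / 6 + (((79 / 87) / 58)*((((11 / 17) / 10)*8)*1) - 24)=-139849583408 / 117735795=-1187.83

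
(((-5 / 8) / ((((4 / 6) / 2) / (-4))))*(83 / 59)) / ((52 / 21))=26145 / 6136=4.26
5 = 5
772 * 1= 772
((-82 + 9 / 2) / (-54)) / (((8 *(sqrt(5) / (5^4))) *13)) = 19375 *sqrt(5) / 11232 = 3.86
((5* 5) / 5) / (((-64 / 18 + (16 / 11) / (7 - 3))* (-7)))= 495 / 2212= 0.22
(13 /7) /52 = 1 /28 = 0.04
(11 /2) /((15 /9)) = 33 /10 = 3.30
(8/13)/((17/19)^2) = 2888/3757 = 0.77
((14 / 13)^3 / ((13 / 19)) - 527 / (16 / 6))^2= 2001475491049609 / 52206766144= 38337.47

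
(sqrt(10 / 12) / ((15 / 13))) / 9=13 * sqrt(30) / 810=0.09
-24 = -24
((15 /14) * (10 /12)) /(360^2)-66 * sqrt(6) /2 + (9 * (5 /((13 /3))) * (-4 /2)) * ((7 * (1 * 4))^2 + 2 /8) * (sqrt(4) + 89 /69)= -2325658365781 /43400448-33 * sqrt(6)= -53666.88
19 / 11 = 1.73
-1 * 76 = -76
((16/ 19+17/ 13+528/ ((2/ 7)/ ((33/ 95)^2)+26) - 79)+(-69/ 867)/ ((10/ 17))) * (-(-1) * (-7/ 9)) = 463785374017/ 10215285210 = 45.40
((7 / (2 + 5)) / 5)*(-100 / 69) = -20 / 69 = -0.29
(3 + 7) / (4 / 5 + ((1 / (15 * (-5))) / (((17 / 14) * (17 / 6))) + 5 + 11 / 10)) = 144500 / 99649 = 1.45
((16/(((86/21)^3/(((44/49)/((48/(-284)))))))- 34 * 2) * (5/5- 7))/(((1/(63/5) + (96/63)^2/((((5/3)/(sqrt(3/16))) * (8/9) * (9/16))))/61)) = -777455861080500/560306739341 + 6823841157826560 * sqrt(3)/560306739341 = 19706.68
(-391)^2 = 152881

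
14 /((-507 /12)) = -56 /169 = -0.33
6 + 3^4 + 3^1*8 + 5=116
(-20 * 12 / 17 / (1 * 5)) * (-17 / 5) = 48 / 5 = 9.60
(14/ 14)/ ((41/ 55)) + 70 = 2925/ 41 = 71.34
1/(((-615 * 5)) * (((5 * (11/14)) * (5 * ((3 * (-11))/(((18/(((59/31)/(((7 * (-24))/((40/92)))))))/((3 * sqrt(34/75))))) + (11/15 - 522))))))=16490264 * sqrt(102)/149855492005538188775 + 261773464967616/8242052060304600382625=0.00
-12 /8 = -3 /2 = -1.50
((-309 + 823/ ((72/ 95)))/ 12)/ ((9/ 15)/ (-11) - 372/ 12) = -7205/ 3456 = -2.08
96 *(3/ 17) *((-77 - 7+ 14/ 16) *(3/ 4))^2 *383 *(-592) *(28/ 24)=-17417935584.93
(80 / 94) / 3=40 / 141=0.28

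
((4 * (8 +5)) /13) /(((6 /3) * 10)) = 0.20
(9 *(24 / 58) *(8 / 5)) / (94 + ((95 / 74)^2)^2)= 25908401664 / 420527371505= 0.06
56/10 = 28/5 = 5.60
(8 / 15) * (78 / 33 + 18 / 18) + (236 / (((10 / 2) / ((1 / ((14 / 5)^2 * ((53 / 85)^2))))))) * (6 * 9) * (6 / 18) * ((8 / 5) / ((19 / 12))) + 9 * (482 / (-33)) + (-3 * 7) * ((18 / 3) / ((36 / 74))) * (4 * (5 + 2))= -3063680499346 / 431504535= -7100.00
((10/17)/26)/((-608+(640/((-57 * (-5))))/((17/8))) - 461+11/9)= -855/40312454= -0.00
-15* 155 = -2325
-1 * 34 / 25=-34 / 25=-1.36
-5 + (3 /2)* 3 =-1 /2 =-0.50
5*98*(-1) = -490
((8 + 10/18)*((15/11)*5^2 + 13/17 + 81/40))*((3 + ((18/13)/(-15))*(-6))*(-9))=-446076939/44200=-10092.24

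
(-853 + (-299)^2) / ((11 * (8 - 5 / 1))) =29516 / 11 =2683.27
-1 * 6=-6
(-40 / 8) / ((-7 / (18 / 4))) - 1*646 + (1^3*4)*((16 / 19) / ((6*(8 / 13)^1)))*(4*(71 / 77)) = -5612837 / 8778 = -639.42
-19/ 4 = -4.75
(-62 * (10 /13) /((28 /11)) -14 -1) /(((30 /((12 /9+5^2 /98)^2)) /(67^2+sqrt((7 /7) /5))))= -300553466947 /23597028 -66953323 * sqrt(5) /117985140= -12738.19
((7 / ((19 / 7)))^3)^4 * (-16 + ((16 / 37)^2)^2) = -5732309687387182907948897040 / 4148108502031955365921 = -1381909.29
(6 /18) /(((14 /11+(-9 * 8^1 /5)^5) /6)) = -34375 /10642025101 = -0.00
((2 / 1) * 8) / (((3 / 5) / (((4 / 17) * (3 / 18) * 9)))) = 160 / 17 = 9.41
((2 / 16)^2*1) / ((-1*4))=-1 / 256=-0.00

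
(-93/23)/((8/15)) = -1395/184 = -7.58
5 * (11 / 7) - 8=-1 / 7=-0.14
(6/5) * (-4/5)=-24/25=-0.96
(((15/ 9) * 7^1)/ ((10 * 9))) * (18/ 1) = 2.33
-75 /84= -25 /28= -0.89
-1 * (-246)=246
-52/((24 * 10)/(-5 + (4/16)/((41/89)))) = 9503/9840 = 0.97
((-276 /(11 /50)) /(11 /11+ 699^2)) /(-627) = 2300 /561647999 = 0.00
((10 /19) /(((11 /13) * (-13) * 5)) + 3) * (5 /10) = 1.50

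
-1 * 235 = -235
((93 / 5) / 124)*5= 3 / 4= 0.75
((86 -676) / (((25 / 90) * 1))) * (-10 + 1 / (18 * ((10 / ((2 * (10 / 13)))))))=275884 / 13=21221.85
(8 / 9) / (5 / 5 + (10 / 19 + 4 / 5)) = 760 / 1989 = 0.38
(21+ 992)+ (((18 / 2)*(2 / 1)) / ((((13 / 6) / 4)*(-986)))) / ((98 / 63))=45445247 / 44863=1012.98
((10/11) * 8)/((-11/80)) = -6400/121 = -52.89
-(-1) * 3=3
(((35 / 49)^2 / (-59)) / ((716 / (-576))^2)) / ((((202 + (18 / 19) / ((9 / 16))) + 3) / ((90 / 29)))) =-295488000 / 3516347587291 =-0.00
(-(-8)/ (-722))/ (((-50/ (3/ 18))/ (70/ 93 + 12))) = 1186/ 2517975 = 0.00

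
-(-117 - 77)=194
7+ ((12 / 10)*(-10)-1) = -6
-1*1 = -1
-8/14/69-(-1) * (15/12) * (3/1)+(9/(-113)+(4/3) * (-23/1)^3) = -3540868207/218316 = -16219.00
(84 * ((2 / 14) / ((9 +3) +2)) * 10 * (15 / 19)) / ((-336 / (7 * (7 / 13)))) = -75 / 988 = -0.08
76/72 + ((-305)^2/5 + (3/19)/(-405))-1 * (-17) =95536273/5130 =18623.06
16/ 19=0.84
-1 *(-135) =135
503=503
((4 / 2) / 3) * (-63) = -42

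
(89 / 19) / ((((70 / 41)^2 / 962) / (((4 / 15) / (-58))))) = -71961929 / 10124625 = -7.11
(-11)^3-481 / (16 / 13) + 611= -17773 / 16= -1110.81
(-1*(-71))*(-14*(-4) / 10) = 397.60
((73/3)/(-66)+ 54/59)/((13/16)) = 51080/75933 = 0.67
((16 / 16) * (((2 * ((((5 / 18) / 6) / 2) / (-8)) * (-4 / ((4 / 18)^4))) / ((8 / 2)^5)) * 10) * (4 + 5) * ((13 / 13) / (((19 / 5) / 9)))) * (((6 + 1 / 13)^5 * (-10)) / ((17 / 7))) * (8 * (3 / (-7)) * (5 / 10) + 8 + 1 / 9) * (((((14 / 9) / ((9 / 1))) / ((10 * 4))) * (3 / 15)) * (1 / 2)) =-450711836043525 / 2418331615232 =-186.37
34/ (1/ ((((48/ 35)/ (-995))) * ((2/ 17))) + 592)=-3264/ 535193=-0.01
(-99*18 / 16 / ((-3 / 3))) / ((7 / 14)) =222.75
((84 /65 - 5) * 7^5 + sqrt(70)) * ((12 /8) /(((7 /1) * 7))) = -247989 /130 + 3 * sqrt(70) /98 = -1907.35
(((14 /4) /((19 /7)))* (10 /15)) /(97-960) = -49 /49191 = -0.00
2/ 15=0.13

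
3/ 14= 0.21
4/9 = 0.44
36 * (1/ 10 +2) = 378/ 5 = 75.60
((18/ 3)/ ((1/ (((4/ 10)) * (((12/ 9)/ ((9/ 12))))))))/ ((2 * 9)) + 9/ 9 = 167/ 135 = 1.24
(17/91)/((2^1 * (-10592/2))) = -17/963872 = -0.00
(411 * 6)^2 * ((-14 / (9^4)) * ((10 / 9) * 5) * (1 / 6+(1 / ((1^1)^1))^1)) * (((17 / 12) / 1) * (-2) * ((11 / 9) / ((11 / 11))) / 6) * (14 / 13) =120386242900 / 2302911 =52275.68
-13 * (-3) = 39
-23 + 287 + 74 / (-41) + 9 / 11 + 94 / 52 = 3105291 / 11726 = 264.82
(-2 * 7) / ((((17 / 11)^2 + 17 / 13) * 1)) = -11011 / 2907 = -3.79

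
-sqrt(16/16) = -1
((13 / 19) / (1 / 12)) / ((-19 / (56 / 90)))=-1456 / 5415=-0.27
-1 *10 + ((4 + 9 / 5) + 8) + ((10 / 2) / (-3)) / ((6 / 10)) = 46 / 45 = 1.02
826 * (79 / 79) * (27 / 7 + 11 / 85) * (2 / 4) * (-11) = -1539428 / 85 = -18110.92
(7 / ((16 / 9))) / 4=63 / 64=0.98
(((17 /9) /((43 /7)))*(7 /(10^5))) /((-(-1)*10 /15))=833 /25800000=0.00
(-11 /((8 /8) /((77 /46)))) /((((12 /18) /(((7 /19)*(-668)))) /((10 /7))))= 4243470 /437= 9710.46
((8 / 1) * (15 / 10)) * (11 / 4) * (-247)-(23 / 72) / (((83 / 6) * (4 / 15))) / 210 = -454630199 / 55776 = -8151.00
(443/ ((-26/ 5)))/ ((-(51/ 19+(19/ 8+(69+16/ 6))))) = 505020/ 454831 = 1.11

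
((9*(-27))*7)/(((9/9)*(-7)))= 243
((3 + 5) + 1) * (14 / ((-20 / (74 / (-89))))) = 2331 / 445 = 5.24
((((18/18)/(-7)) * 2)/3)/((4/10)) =-5/21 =-0.24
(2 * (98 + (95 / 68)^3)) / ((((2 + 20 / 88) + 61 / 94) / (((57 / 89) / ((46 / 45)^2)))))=1890000644204475 / 44026420878208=42.93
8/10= 0.80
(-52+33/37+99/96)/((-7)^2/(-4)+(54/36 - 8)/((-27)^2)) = 43223139/10581112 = 4.08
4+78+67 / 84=82.80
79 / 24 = 3.29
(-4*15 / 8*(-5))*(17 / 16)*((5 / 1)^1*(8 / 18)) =2125 / 24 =88.54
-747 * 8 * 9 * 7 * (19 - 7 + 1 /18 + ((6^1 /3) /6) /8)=-4554459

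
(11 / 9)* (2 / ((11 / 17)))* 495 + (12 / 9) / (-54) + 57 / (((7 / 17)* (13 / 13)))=1138765 / 567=2008.40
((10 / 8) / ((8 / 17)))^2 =7225 / 1024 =7.06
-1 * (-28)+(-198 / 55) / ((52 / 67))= 3037 / 130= 23.36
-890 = -890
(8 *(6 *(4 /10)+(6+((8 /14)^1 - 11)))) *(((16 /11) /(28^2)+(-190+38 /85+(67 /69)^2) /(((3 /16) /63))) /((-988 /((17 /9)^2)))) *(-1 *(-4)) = -44492419193113016 /2994923356425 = -14855.95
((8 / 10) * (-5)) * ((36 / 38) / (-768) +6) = -14589 / 608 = -24.00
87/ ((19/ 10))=870/ 19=45.79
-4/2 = -2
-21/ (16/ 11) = -231/ 16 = -14.44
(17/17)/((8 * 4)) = 1/32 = 0.03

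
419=419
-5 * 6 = -30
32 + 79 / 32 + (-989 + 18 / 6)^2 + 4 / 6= 93334189 / 96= 972231.14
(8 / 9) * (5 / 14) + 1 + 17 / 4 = 1403 / 252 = 5.57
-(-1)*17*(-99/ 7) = -1683/ 7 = -240.43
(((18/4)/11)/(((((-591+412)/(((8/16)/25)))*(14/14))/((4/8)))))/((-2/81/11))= 729/71600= 0.01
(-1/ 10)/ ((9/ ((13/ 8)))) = -13/ 720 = -0.02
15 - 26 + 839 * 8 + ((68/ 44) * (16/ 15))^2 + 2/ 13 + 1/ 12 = 9490788643/ 1415700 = 6703.95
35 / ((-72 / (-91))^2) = 289835 / 5184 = 55.91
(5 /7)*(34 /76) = 85 /266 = 0.32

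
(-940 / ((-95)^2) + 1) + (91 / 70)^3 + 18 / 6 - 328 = -116208483 / 361000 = -321.91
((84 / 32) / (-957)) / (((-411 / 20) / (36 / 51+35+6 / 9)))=64925 / 13373118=0.00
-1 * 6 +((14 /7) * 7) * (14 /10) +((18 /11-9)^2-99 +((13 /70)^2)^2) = -90571868119 /2905210000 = -31.18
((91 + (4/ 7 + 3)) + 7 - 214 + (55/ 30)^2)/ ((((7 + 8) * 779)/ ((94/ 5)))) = -0.18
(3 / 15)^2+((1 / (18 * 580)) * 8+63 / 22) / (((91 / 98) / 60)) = 57578341 / 311025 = 185.12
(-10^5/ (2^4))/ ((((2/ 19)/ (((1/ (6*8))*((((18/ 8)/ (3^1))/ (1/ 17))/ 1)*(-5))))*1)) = 5046875/ 64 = 78857.42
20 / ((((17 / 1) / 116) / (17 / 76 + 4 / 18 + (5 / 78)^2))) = 197200 / 3211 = 61.41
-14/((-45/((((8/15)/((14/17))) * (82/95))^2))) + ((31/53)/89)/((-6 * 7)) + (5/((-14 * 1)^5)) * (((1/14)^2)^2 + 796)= 798460123919786729683/8905543714764446400000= 0.09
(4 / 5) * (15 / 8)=3 / 2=1.50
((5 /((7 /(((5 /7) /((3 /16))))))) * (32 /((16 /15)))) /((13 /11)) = 44000 /637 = 69.07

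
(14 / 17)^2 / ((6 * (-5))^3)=-49 / 1950750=-0.00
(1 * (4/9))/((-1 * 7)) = -4/63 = -0.06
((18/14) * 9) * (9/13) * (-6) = -4374/91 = -48.07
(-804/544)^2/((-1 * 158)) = -40401/2922368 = -0.01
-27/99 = -3/11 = -0.27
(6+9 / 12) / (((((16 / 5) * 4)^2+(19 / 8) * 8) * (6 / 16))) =450 / 4571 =0.10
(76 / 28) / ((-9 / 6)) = -38 / 21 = -1.81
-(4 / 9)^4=-256 / 6561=-0.04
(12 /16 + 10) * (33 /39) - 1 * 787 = -40451 /52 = -777.90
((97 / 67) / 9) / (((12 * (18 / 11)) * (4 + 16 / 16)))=1067 / 651240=0.00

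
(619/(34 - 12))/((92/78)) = 24141/1012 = 23.85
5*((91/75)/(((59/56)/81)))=466.41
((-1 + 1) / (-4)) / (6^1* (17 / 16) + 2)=0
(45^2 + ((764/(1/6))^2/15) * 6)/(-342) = -4670693/190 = -24582.59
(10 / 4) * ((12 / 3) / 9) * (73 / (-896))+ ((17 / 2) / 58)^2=-0.07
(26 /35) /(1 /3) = 78 /35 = 2.23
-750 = -750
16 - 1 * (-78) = 94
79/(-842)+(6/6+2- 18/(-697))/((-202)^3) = -226926743741/2418627476296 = -0.09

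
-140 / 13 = -10.77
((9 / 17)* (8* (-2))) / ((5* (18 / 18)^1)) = -144 / 85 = -1.69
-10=-10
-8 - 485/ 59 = -16.22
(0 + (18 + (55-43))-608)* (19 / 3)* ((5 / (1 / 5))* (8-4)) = -1098200 / 3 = -366066.67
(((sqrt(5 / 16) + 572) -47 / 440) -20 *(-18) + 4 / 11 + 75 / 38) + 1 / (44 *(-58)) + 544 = sqrt(5) / 4 + 89595527 / 60610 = 1478.79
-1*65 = -65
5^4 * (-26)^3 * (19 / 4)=-52178750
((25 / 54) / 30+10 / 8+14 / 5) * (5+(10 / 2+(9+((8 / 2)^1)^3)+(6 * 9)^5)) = 1512030697351 / 810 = 1866704564.63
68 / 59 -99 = -5773 / 59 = -97.85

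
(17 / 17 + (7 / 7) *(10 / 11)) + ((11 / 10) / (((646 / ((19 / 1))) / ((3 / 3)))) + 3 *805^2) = 7270847761 / 3740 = 1944076.94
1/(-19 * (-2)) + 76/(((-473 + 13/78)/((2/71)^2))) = 14232005/543450046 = 0.03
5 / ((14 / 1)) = 5 / 14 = 0.36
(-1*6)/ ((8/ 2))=-1.50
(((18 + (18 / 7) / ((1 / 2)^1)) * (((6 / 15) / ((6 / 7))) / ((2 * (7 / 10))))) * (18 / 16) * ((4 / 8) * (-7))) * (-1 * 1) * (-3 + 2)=-243 / 8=-30.38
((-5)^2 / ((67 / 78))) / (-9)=-650 / 201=-3.23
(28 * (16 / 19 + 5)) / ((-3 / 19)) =-1036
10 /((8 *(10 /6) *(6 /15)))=15 /8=1.88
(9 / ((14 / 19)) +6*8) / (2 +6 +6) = 843 / 196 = 4.30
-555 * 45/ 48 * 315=-2622375/ 16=-163898.44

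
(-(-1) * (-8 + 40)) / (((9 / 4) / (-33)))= -1408 / 3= -469.33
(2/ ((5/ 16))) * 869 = 27808/ 5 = 5561.60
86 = 86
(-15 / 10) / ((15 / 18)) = -9 / 5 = -1.80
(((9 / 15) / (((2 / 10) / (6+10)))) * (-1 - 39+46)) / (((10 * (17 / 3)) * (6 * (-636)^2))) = 1 / 477530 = 0.00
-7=-7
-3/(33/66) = -6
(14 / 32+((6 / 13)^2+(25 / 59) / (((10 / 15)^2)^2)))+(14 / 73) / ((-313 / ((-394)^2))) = -168264717925 / 1822619032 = -92.32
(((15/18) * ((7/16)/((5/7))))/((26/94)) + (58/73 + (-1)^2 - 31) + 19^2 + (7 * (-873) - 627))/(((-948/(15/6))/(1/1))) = 2917314125/172733184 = 16.89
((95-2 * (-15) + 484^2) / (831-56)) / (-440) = -234381 / 341000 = -0.69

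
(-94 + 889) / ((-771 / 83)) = -21995 / 257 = -85.58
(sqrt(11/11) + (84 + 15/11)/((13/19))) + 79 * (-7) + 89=-48368/143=-338.24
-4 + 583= 579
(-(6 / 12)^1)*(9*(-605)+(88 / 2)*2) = 5357 / 2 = 2678.50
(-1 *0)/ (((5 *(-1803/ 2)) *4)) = 0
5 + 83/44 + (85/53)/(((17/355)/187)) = 14620759/2332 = 6269.62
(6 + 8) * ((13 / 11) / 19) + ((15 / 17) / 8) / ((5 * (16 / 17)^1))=23923 / 26752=0.89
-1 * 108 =-108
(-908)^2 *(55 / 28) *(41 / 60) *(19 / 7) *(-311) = -137322672311 / 147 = -934167838.85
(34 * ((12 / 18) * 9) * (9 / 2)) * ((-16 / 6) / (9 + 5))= -1224 / 7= -174.86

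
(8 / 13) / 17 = 8 / 221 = 0.04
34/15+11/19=811/285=2.85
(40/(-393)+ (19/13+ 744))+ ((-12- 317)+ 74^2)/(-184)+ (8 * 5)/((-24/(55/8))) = 705.93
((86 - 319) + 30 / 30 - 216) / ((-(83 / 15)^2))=100800 / 6889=14.63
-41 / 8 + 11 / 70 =-1391 / 280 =-4.97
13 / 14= 0.93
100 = 100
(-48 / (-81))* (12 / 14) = 32 / 63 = 0.51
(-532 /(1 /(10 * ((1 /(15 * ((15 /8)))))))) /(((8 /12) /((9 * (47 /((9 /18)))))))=-1200192 /5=-240038.40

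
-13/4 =-3.25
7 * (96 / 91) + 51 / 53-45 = -25254 / 689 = -36.65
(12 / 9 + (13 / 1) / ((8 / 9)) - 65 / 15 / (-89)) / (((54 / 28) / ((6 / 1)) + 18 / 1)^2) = 372302 / 7807347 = 0.05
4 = 4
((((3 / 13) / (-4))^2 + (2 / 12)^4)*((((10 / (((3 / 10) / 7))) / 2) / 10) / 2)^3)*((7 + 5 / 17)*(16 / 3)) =596777125 / 18849753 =31.66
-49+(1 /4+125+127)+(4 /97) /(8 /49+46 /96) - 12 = 112161387 /586268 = 191.31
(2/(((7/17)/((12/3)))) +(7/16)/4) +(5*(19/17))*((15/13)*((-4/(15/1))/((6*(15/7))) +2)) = 28781749/891072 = 32.30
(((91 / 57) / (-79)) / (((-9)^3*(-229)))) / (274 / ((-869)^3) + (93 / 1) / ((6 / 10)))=-107988023 / 138270920058911511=-0.00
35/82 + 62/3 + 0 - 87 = -16213/246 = -65.91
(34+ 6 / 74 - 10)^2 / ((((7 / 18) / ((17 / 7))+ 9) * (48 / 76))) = 769270689 / 7674614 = 100.24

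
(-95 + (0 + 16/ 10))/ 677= -467/ 3385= -0.14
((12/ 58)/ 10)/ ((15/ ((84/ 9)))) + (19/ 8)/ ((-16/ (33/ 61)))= -1145101/ 16982400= -0.07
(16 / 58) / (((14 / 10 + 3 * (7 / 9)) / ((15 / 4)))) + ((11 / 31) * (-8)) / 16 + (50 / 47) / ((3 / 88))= 31.31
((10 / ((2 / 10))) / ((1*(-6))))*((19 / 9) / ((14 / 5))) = -2375 / 378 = -6.28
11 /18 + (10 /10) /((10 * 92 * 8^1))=40489 /66240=0.61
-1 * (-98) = 98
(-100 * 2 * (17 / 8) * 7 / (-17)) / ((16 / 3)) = 525 / 16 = 32.81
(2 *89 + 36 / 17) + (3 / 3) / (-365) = 1117613 / 6205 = 180.11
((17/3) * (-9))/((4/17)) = -867/4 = -216.75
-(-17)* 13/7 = 221/7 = 31.57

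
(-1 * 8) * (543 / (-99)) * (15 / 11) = 7240 / 121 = 59.83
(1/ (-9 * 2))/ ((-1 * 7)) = 1/ 126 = 0.01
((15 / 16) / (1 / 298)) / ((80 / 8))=27.94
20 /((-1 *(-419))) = 20 /419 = 0.05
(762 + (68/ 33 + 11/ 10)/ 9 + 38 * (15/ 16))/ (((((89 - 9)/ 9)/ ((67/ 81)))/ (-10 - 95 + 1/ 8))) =-532896822841/ 68428800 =-7787.61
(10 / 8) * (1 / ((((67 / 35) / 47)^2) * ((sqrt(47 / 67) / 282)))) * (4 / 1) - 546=-546 + 81180750 * sqrt(3149) / 4489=1014275.79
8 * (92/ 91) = 736/ 91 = 8.09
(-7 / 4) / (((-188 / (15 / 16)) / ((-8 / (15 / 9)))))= -63 / 1504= -0.04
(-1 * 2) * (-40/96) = 5/6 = 0.83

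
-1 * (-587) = 587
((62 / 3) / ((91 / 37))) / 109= 2294 / 29757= 0.08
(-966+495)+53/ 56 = -26323/ 56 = -470.05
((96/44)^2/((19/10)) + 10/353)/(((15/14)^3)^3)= 8496938134107136/6239718594140625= 1.36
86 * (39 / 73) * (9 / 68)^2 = 135837 / 168776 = 0.80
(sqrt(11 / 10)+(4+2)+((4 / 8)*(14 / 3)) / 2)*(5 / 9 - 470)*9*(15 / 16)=-908375 / 32 - 12675*sqrt(110) / 32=-32540.99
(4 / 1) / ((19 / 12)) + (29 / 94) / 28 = 126887 / 50008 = 2.54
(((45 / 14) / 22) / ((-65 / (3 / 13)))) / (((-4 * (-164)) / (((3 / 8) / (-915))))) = 27 / 83316513280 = 0.00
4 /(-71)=-4 /71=-0.06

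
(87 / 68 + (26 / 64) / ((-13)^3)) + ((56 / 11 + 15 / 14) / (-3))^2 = 26975040511 / 4905796896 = 5.50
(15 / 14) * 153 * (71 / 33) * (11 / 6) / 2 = 18105 / 56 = 323.30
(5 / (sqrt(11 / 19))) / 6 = 5 * sqrt(209) / 66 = 1.10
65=65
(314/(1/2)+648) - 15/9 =3823/3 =1274.33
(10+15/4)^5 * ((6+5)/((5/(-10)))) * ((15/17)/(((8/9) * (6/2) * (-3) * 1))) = 83041921875/69632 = 1192582.75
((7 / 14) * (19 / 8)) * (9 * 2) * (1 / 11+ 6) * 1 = 11457 / 88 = 130.19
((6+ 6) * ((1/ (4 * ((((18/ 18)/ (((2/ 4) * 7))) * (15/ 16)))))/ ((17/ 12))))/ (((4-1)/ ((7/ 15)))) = 1568/ 1275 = 1.23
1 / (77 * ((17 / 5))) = 5 / 1309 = 0.00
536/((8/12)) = 804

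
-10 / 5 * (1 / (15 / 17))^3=-9826 / 3375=-2.91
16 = 16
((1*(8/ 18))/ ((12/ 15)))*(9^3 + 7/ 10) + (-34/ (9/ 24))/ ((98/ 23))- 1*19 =322027/ 882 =365.11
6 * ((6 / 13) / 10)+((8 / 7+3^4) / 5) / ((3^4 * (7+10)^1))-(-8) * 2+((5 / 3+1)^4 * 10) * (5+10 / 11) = 2300658323 / 765765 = 3004.39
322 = 322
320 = 320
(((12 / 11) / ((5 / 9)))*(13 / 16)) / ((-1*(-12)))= 117 / 880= 0.13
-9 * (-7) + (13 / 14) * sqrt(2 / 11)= 13 * sqrt(22) / 154 + 63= 63.40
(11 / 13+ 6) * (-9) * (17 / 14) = -13617 / 182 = -74.82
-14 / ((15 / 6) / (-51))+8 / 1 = 1468 / 5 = 293.60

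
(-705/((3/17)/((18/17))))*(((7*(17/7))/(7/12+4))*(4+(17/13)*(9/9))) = -11908296/143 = -83274.80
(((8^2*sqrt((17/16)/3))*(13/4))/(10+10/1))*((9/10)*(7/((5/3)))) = 819*sqrt(51)/250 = 23.40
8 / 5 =1.60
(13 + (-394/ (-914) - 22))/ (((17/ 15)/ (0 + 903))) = -6827.42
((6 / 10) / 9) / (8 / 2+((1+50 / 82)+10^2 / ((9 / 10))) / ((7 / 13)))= 123 / 393610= 0.00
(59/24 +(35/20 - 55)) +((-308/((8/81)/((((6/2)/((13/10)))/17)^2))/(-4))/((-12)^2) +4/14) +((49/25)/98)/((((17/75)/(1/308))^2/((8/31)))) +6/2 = -47.41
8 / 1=8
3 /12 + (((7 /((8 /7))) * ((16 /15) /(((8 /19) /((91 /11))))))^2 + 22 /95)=136379294719 /8276400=16478.09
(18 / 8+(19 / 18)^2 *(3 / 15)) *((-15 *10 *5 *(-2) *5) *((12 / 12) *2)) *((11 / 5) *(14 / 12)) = 7711550 / 81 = 95204.32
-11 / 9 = -1.22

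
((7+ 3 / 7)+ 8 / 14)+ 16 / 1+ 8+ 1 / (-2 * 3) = 31.83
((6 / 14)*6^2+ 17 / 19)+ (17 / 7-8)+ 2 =1696 / 133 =12.75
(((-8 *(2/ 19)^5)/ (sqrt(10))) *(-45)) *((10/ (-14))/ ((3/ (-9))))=17280 *sqrt(10)/ 17332693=0.00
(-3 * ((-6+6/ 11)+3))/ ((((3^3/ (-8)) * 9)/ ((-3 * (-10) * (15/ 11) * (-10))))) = 12000/ 121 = 99.17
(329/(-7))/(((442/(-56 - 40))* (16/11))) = 1551/221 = 7.02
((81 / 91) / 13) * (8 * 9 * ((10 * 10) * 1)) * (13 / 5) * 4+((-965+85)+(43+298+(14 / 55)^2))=1262988611 / 275275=4588.10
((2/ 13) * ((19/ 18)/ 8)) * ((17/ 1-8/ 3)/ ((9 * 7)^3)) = 817/ 702131976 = 0.00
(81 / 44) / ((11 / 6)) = 243 / 242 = 1.00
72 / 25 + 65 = 1697 / 25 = 67.88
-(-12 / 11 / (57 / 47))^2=-35344 / 43681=-0.81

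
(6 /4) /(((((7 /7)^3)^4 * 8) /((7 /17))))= 21 /272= 0.08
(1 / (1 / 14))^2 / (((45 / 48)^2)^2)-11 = 12288181 / 50625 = 242.73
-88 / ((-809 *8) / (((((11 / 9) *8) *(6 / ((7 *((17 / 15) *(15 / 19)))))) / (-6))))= -18392 / 866439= -0.02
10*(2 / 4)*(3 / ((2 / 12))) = 90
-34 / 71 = -0.48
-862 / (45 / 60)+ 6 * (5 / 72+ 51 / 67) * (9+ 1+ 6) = -214988 / 201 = -1069.59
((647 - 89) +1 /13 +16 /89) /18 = 71767 /2314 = 31.01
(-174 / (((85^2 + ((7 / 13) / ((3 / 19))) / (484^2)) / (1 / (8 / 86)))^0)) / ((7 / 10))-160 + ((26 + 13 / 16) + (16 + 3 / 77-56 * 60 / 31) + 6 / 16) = -18092775 / 38192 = -473.73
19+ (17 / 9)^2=1828 / 81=22.57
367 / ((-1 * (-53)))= 367 / 53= 6.92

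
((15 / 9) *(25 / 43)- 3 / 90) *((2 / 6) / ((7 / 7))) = 1207 / 3870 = 0.31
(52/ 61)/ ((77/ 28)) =208/ 671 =0.31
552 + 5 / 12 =6629 / 12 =552.42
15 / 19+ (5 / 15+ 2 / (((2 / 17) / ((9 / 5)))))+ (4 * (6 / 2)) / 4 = 9896 / 285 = 34.72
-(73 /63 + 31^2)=-60616 /63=-962.16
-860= -860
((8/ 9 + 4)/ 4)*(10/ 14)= 55/ 63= 0.87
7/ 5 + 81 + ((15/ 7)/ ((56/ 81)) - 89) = -6861/ 1960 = -3.50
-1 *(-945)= 945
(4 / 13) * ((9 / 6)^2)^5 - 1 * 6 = 11.74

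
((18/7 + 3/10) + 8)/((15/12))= 1522/175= 8.70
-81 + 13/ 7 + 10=-484/ 7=-69.14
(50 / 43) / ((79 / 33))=1650 / 3397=0.49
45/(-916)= -45/916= -0.05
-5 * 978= -4890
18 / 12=3 / 2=1.50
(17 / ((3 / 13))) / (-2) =-221 / 6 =-36.83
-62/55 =-1.13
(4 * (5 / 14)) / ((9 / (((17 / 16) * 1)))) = 85 / 504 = 0.17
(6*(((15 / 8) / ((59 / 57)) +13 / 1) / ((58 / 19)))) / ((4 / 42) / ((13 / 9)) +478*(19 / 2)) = 0.01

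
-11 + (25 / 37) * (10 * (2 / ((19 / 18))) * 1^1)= 1267 / 703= 1.80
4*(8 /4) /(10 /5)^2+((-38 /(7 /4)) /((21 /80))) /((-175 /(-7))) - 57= -42857 /735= -58.31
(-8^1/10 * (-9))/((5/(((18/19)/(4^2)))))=81/950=0.09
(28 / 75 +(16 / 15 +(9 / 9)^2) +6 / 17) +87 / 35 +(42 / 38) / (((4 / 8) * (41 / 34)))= 16481716 / 2317525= 7.11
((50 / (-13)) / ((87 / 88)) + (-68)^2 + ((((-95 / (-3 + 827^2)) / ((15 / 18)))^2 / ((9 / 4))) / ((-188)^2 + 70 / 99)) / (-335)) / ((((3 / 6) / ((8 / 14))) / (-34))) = -97412888250571275560624164064 / 542616848231436440854665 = -179524.26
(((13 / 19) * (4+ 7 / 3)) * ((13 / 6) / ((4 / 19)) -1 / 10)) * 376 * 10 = 1494506 / 9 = 166056.22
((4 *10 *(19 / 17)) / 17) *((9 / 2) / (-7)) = -3420 / 2023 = -1.69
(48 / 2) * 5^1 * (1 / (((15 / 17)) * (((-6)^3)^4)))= 17 / 272097792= 0.00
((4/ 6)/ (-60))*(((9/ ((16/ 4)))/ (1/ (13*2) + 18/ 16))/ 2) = -13/ 1210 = -0.01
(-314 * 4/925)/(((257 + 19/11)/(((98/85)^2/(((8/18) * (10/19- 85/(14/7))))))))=515677176/1378962596875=0.00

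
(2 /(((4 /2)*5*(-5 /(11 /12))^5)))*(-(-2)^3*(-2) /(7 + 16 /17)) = 2737867 /32805000000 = 0.00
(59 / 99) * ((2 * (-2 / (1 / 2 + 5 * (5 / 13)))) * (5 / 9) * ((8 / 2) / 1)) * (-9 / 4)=30680 / 6237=4.92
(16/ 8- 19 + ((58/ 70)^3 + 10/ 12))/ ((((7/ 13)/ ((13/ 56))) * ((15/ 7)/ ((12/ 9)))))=-678119429/ 162067500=-4.18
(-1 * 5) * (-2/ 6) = 5/ 3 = 1.67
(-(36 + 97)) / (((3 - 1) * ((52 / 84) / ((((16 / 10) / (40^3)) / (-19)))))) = 147 / 1040000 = 0.00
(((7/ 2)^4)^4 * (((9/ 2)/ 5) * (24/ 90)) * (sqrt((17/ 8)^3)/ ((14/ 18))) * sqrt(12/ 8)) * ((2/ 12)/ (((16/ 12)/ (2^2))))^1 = 2179130733063837 * sqrt(51)/ 52428800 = 296823619.21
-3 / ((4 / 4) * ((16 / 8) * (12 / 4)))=-1 / 2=-0.50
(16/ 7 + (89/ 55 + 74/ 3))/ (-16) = -32999/ 18480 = -1.79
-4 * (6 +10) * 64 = -4096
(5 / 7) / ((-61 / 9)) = -45 / 427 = -0.11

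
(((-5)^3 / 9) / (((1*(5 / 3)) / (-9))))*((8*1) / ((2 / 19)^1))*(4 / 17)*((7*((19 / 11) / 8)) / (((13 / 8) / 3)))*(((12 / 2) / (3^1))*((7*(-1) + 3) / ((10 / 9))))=-65499840 / 2431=-26943.58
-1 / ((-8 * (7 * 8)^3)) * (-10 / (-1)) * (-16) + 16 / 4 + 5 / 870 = 15300109 / 3819648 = 4.01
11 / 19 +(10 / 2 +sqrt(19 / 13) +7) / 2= sqrt(247) / 26 +125 / 19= 7.18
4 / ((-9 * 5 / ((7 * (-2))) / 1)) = 56 / 45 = 1.24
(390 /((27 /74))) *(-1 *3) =-9620 /3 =-3206.67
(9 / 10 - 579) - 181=-7591 / 10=-759.10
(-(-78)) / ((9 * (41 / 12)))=104 / 41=2.54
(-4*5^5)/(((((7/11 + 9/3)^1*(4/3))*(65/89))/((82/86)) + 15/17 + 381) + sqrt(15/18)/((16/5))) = -32.39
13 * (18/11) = 234/11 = 21.27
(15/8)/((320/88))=33/64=0.52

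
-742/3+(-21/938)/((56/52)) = -1392109/5628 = -247.35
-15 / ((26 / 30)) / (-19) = 225 / 247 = 0.91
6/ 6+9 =10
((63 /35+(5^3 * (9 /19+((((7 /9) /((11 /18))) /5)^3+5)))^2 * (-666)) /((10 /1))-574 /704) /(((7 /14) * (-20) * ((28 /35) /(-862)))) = -6916677677325756639611 /2046507267200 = -3379747430.26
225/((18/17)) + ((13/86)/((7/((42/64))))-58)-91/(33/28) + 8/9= 21302965/272448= 78.19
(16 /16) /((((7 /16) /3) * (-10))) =-24 /35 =-0.69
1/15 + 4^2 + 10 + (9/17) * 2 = 6917/255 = 27.13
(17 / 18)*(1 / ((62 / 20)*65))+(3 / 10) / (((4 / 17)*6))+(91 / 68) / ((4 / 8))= 14273603 / 4932720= 2.89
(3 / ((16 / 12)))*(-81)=-729 / 4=-182.25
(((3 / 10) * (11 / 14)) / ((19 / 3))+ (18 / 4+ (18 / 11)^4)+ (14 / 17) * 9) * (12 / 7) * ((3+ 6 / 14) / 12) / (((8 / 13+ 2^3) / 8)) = 493663176747 / 56772161215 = 8.70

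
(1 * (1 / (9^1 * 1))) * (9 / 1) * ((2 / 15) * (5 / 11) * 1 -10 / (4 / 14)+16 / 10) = -5501 / 165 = -33.34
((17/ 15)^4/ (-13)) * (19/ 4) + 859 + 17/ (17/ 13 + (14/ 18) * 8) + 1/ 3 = 1996831779481/ 2319232500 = 860.99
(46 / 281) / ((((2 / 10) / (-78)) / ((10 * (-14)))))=2511600 / 281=8938.08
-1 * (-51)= 51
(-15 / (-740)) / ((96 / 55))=55 / 4736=0.01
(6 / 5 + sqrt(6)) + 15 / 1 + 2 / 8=sqrt(6) + 329 / 20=18.90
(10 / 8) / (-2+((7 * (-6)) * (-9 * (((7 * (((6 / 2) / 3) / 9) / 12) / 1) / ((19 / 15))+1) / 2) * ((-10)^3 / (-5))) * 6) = 95 / 18118648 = 0.00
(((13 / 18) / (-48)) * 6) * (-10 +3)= 91 / 144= 0.63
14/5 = 2.80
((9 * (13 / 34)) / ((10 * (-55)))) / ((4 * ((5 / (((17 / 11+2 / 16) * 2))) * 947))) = -0.00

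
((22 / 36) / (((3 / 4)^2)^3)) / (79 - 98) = -22528 / 124659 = -0.18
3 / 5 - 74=-73.40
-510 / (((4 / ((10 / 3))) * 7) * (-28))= 425 / 196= 2.17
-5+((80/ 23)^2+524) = 280951/ 529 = 531.10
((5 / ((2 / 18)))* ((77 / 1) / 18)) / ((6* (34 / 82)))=15785 / 204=77.38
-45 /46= -0.98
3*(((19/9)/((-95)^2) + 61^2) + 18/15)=11166.60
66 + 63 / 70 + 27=939 / 10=93.90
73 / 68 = 1.07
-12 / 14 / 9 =-2 / 21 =-0.10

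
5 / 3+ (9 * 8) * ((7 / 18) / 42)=7 / 3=2.33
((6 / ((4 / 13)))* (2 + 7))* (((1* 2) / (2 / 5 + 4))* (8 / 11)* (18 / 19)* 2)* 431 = 108922320 / 2299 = 47378.13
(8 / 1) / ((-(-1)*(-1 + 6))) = 8 / 5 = 1.60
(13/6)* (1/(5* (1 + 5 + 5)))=13/330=0.04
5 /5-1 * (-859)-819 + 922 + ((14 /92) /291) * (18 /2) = 4296927 /4462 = 963.00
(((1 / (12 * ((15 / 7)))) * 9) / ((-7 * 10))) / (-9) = 1 / 1800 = 0.00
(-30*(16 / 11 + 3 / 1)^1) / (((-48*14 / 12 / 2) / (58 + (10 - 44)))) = 1260 / 11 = 114.55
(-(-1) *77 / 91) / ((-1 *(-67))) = 11 / 871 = 0.01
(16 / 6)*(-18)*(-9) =432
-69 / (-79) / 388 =69 / 30652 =0.00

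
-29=-29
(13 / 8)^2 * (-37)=-6253 / 64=-97.70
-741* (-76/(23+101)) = 14079/31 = 454.16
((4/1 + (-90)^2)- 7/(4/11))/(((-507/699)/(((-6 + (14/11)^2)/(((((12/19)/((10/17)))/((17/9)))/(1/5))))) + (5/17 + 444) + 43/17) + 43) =644957212265/39112991104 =16.49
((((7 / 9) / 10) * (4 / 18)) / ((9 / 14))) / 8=49 / 14580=0.00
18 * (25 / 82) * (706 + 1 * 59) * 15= 2581875 / 41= 62972.56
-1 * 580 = -580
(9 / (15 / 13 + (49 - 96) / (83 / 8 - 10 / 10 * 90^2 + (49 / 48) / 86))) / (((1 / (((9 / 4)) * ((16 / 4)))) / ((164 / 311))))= 36.83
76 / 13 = 5.85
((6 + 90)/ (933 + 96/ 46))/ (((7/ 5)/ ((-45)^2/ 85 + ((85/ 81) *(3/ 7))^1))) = 287003200/ 161237979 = 1.78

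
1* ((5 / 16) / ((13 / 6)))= 15 / 104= 0.14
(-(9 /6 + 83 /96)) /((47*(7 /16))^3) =-29056 /106833867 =-0.00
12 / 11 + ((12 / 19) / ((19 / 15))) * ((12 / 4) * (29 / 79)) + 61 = 19650737 / 313709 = 62.64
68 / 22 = 34 / 11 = 3.09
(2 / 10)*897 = 179.40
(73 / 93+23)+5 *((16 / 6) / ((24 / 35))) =12061 / 279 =43.23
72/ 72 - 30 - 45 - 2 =-76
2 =2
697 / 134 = 5.20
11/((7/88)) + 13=1059/7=151.29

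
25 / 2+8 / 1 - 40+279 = 519 / 2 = 259.50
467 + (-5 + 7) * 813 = 2093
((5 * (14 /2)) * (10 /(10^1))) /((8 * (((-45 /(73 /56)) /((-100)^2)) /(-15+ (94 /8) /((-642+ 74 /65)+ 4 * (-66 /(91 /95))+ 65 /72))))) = 145706403125 /7658004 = 19026.68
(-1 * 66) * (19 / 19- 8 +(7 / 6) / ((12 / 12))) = 385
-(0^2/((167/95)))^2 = 0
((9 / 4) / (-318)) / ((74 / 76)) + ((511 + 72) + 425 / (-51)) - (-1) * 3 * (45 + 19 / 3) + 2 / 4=17158579 / 23532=729.16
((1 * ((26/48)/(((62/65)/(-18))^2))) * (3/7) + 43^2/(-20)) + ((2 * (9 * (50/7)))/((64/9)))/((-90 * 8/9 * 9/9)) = -86164297/8610560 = -10.01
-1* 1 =-1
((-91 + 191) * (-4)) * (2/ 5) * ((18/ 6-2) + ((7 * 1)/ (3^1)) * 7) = -8320/ 3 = -2773.33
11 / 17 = 0.65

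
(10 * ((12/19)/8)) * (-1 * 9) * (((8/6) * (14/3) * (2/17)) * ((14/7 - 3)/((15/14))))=1568/323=4.85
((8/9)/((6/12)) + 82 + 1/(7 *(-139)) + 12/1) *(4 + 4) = 6709736/8757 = 766.21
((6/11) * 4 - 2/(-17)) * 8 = 3440/187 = 18.40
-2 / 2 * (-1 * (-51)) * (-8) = 408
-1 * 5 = -5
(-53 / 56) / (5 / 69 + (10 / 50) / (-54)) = -164565 / 11956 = -13.76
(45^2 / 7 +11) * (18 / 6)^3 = 56754 / 7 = 8107.71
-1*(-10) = 10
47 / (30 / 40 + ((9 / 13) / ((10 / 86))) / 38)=232180 / 4479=51.84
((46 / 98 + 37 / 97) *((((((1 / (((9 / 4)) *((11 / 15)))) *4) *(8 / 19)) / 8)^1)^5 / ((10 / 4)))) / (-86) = -883425280000 / 6601653400666960251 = -0.00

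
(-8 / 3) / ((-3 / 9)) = 8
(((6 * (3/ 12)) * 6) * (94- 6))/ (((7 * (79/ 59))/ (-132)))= -6168096/ 553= -11153.88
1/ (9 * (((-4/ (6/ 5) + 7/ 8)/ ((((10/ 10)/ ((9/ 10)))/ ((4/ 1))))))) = -20/ 1593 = -0.01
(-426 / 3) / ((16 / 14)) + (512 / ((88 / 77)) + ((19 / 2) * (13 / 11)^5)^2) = 803.43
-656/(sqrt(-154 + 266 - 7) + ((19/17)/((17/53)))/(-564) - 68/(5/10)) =17428408586496* sqrt(105)/488651143700689 + 2370371241617088/488651143700689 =5.22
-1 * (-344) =344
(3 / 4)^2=0.56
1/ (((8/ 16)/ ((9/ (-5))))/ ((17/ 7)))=-306/ 35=-8.74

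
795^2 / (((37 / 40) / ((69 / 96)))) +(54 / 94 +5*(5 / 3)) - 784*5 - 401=10158300635 / 20868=486788.41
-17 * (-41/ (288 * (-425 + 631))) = 697/ 59328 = 0.01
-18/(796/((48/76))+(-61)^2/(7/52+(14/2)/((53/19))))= -131166/19439125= -0.01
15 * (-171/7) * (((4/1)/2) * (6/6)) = -5130/7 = -732.86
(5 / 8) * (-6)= -15 / 4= -3.75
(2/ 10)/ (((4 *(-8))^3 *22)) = -1/ 3604480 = -0.00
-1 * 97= -97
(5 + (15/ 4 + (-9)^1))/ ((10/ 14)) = -7/ 20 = -0.35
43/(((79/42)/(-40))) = -72240/79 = -914.43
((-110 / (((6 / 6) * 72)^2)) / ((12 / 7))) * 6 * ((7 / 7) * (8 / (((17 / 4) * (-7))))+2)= -0.13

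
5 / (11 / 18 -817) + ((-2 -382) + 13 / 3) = -3347575 / 8817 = -379.67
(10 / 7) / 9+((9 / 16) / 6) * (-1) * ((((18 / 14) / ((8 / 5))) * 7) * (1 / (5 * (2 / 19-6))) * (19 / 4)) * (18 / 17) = 0.25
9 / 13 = 0.69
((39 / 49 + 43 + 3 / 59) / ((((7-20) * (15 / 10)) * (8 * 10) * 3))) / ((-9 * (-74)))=-126761 / 9010900080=-0.00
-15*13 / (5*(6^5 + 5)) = -39 / 7781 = -0.01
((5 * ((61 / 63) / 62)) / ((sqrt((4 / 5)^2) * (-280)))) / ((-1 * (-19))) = -305 / 16623936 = -0.00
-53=-53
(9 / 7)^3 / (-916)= -729 / 314188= -0.00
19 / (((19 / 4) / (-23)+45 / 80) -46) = -6992 / 16797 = -0.42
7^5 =16807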